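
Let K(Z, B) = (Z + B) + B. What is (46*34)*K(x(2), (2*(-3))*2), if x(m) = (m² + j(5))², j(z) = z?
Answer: 89148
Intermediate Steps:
x(m) = (5 + m²)² (x(m) = (m² + 5)² = (5 + m²)²)
K(Z, B) = Z + 2*B (K(Z, B) = (B + Z) + B = Z + 2*B)
(46*34)*K(x(2), (2*(-3))*2) = (46*34)*((5 + 2²)² + 2*((2*(-3))*2)) = 1564*((5 + 4)² + 2*(-6*2)) = 1564*(9² + 2*(-12)) = 1564*(81 - 24) = 1564*57 = 89148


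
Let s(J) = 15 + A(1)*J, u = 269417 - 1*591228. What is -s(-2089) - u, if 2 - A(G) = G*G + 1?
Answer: 321796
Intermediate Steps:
u = -321811 (u = 269417 - 591228 = -321811)
A(G) = 1 - G**2 (A(G) = 2 - (G*G + 1) = 2 - (G**2 + 1) = 2 - (1 + G**2) = 2 + (-1 - G**2) = 1 - G**2)
s(J) = 15 (s(J) = 15 + (1 - 1*1**2)*J = 15 + (1 - 1*1)*J = 15 + (1 - 1)*J = 15 + 0*J = 15 + 0 = 15)
-s(-2089) - u = -1*15 - 1*(-321811) = -15 + 321811 = 321796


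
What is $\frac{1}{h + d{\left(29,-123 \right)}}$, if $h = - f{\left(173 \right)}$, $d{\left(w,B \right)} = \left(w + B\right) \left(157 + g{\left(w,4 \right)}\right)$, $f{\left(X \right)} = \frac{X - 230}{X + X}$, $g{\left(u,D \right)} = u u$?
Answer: $- \frac{346}{32458895} \approx -1.066 \cdot 10^{-5}$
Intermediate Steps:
$g{\left(u,D \right)} = u^{2}$
$f{\left(X \right)} = \frac{-230 + X}{2 X}$
$d{\left(w,B \right)} = \left(157 + w^{2}\right) \left(B + w\right)$ ($d{\left(w,B \right)} = \left(w + B\right) \left(157 + w^{2}\right) = \left(B + w\right) \left(157 + w^{2}\right) = \left(157 + w^{2}\right) \left(B + w\right)$)
$h = \frac{57}{346}$ ($h = - \frac{-230 + 173}{2 \cdot 173} = - \frac{-57}{2 \cdot 173} = \left(-1\right) \left(- \frac{57}{346}\right) = \frac{57}{346} \approx 0.16474$)
$\frac{1}{h + d{\left(29,-123 \right)}} = \frac{1}{\frac{57}{346} + \left(29^{3} + 157 \left(-123\right) + 157 \cdot 29 - 123 \cdot 29^{2}\right)} = \frac{1}{\frac{57}{346} + \left(24389 - 19311 + 4553 - 103443\right)} = \frac{1}{\frac{57}{346} - 93812} = \frac{1}{- \frac{32458895}{346}} = - \frac{346}{32458895}$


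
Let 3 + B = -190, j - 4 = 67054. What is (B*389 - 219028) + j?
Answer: -227047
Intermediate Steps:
j = 67058 (j = 4 + 67054 = 67058)
B = -193 (B = -3 - 190 = -193)
(B*389 - 219028) + j = (-193*389 - 219028) + 67058 = (-75077 - 219028) + 67058 = -294105 + 67058 = -227047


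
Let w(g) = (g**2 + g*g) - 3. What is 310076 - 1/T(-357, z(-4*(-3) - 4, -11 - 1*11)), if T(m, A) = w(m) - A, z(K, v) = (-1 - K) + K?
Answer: 79037132095/254896 ≈ 3.1008e+5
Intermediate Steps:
w(g) = -3 + 2*g**2 (w(g) = (g**2 + g**2) - 3 = 2*g**2 - 3 = -3 + 2*g**2)
z(K, v) = -1
T(m, A) = -3 - A + 2*m**2 (T(m, A) = (-3 + 2*m**2) - A = -3 - A + 2*m**2)
310076 - 1/T(-357, z(-4*(-3) - 4, -11 - 1*11)) = 310076 - 1/(-3 - 1*(-1) + 2*(-357)**2) = 310076 - 1/(-3 + 1 + 2*127449) = 310076 - 1/(-3 + 1 + 254898) = 310076 - 1/254896 = 79037132095/254896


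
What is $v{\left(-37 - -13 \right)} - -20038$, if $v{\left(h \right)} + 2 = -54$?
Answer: $19982$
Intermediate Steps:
$v{\left(h \right)} = -56$ ($v{\left(h \right)} = -2 - 54 = -56$)
$v{\left(-37 - -13 \right)} - -20038 = -56 - -20038 = -56 + 20038 = 19982$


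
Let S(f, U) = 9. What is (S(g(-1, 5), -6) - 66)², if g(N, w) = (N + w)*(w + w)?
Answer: 3249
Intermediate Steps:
g(N, w) = 2*w*(N + w) (g(N, w) = (N + w)*(2*w) = 2*w*(N + w))
(S(g(-1, 5), -6) - 66)² = (9 - 66)² = (-57)² = 3249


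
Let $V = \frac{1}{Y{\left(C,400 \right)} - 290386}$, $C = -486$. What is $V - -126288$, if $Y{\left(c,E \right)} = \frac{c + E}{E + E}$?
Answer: $\frac{14668912297184}{116154443} \approx 1.2629 \cdot 10^{5}$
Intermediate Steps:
$Y{\left(c,E \right)} = \frac{E + c}{2 E}$
$V = - \frac{400}{116154443}$ ($V = \frac{1}{\frac{400 - 486}{2 \cdot 400} - 290386} = \frac{1}{\frac{1}{2} \cdot \frac{1}{400} \left(-86\right) - 290386} = \frac{1}{- \frac{43}{400} - 290386} = \frac{1}{- \frac{116154443}{400}} = - \frac{400}{116154443} \approx -3.4437 \cdot 10^{-6}$)
$V - -126288 = - \frac{400}{116154443} - -126288 = - \frac{400}{116154443} + 126288 = \frac{14668912297184}{116154443}$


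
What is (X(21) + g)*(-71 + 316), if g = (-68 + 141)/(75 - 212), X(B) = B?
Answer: 686980/137 ≈ 5014.5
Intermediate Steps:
g = -73/137 (g = 73/(-137) = 73*(-1/137) = -73/137 ≈ -0.53285)
(X(21) + g)*(-71 + 316) = (21 - 73/137)*(-71 + 316) = (2804/137)*245 = 686980/137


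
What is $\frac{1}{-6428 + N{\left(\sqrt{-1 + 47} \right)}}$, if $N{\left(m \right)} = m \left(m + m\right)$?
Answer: $- \frac{1}{6336} \approx -0.00015783$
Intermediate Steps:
$N{\left(m \right)} = 2 m^{2}$ ($N{\left(m \right)} = m 2 m = 2 m^{2}$)
$\frac{1}{-6428 + N{\left(\sqrt{-1 + 47} \right)}} = \frac{1}{-6428 + 2 \left(\sqrt{-1 + 47}\right)^{2}} = \frac{1}{-6428 + 2 \left(\sqrt{46}\right)^{2}} = \frac{1}{-6428 + 2 \cdot 46} = \frac{1}{-6428 + 92} = \frac{1}{-6336} = - \frac{1}{6336}$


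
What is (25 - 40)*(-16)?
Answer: 240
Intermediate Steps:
(25 - 40)*(-16) = -15*(-16) = 240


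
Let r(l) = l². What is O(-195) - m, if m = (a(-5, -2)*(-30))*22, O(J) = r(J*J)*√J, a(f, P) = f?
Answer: -3300 + 1445900625*I*√195 ≈ -3300.0 + 2.0191e+10*I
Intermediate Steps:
O(J) = J^(9/2) (O(J) = (J*J)²*√J = (J²)²*√J = J⁴*√J = J^(9/2))
m = 3300 (m = -5*(-30)*22 = 150*22 = 3300)
O(-195) - m = (-195)^(9/2) - 1*3300 = 1445900625*I*√195 - 3300 = -3300 + 1445900625*I*√195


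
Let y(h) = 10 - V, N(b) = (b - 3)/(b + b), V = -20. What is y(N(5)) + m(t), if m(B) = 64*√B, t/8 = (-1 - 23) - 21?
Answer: 30 + 384*I*√10 ≈ 30.0 + 1214.3*I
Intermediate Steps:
N(b) = (-3 + b)/(2*b) (N(b) = (-3 + b)/((2*b)) = (-3 + b)*(1/(2*b)) = (-3 + b)/(2*b))
y(h) = 30 (y(h) = 10 - 1*(-20) = 10 + 20 = 30)
t = -360 (t = 8*((-1 - 23) - 21) = 8*(-24 - 21) = 8*(-45) = -360)
y(N(5)) + m(t) = 30 + 64*√(-360) = 30 + 64*(6*I*√10) = 30 + 384*I*√10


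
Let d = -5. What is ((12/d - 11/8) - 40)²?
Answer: 3066001/1600 ≈ 1916.3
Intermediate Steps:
((12/d - 11/8) - 40)² = ((12/(-5) - 11/8) - 40)² = ((12*(-⅕) - 11*⅛) - 40)² = ((-12/5 - 11/8) - 40)² = (-151/40 - 40)² = (-1751/40)² = 3066001/1600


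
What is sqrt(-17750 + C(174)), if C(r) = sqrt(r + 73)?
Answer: sqrt(-17750 + sqrt(247)) ≈ 133.17*I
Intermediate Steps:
C(r) = sqrt(73 + r)
sqrt(-17750 + C(174)) = sqrt(-17750 + sqrt(73 + 174)) = sqrt(-17750 + sqrt(247))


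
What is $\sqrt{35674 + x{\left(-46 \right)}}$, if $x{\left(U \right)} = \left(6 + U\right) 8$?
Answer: $\sqrt{35354} \approx 188.03$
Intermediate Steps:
$x{\left(U \right)} = 48 + 8 U$
$\sqrt{35674 + x{\left(-46 \right)}} = \sqrt{35674 + \left(48 + 8 \left(-46\right)\right)} = \sqrt{35674 + \left(48 - 368\right)} = \sqrt{35674 - 320} = \sqrt{35354}$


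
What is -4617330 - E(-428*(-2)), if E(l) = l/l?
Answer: -4617331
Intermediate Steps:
E(l) = 1
-4617330 - E(-428*(-2)) = -4617330 - 1*1 = -4617330 - 1 = -4617331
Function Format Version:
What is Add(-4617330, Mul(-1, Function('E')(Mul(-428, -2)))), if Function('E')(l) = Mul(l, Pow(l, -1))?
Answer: -4617331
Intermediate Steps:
Function('E')(l) = 1
Add(-4617330, Mul(-1, Function('E')(Mul(-428, -2)))) = Add(-4617330, Mul(-1, 1)) = Add(-4617330, -1) = -4617331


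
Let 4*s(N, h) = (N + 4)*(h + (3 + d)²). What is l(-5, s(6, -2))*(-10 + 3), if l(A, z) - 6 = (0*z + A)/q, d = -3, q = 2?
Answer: -49/2 ≈ -24.500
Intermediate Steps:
s(N, h) = h*(4 + N)/4 (s(N, h) = ((N + 4)*(h + (3 - 3)²))/4 = ((4 + N)*(h + 0²))/4 = ((4 + N)*(h + 0))/4 = ((4 + N)*h)/4 = (h*(4 + N))/4 = h*(4 + N)/4)
l(A, z) = 6 + A/2 (l(A, z) = 6 + (0*z + A)/2 = 6 + (0 + A)*(½) = 6 + A*(½) = 6 + A/2)
l(-5, s(6, -2))*(-10 + 3) = (6 + (½)*(-5))*(-10 + 3) = (6 - 5/2)*(-7) = (7/2)*(-7) = -49/2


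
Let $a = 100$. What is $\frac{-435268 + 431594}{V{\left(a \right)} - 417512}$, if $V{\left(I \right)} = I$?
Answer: $\frac{1837}{208706} \approx 0.0088018$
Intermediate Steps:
$\frac{-435268 + 431594}{V{\left(a \right)} - 417512} = \frac{-435268 + 431594}{100 - 417512} = - \frac{3674}{-417412} = \left(-3674\right) \left(- \frac{1}{417412}\right) = \frac{1837}{208706}$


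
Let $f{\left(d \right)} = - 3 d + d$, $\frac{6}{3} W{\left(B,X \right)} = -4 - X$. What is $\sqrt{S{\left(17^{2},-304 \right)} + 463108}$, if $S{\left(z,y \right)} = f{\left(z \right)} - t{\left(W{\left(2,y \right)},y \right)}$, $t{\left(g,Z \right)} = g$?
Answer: $2 \sqrt{115595} \approx 679.99$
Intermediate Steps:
$W{\left(B,X \right)} = -2 - \frac{X}{2}$ ($W{\left(B,X \right)} = \frac{-4 - X}{2} = -2 - \frac{X}{2}$)
$f{\left(d \right)} = - 2 d$
$S{\left(z,y \right)} = 2 + \frac{y}{2} - 2 z$ ($S{\left(z,y \right)} = - 2 z - \left(-2 - \frac{y}{2}\right) = - 2 z + \left(2 + \frac{y}{2}\right) = 2 + \frac{y}{2} - 2 z$)
$\sqrt{S{\left(17^{2},-304 \right)} + 463108} = \sqrt{\left(2 + \frac{1}{2} \left(-304\right) - 2 \cdot 17^{2}\right) + 463108} = \sqrt{\left(2 - 152 - 578\right) + 463108} = \sqrt{-728 + 463108} = \sqrt{462380} = 2 \sqrt{115595}$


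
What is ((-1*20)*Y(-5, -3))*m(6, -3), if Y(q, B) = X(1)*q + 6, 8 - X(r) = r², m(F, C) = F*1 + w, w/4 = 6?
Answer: 17400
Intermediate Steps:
w = 24 (w = 4*6 = 24)
m(F, C) = 24 + F (m(F, C) = F*1 + 24 = F + 24 = 24 + F)
X(r) = 8 - r²
Y(q, B) = 6 + 7*q (Y(q, B) = (8 - 1*1²)*q + 6 = (8 - 1*1)*q + 6 = (8 - 1)*q + 6 = 7*q + 6 = 6 + 7*q)
((-1*20)*Y(-5, -3))*m(6, -3) = ((-1*20)*(6 + 7*(-5)))*(24 + 6) = -20*(6 - 35)*30 = -20*(-29)*30 = 580*30 = 17400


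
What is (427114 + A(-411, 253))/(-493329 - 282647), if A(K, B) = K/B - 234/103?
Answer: -11130062191/20221158584 ≈ -0.55042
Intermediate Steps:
A(K, B) = -234/103 + K/B (A(K, B) = K/B - 234*1/103 = K/B - 234/103 = -234/103 + K/B)
(427114 + A(-411, 253))/(-493329 - 282647) = (427114 + (-234/103 - 411/253))/(-493329 - 282647) = (427114 + (-234/103 - 411*1/253))/(-775976) = (427114 + (-234/103 - 411/253))*(-1/775976) = (427114 - 101535/26059)*(-1/775976) = (11130062191/26059)*(-1/775976) = -11130062191/20221158584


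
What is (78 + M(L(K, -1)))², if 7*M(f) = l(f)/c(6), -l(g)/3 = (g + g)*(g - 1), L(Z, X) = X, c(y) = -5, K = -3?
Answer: 7518564/1225 ≈ 6137.6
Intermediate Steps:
l(g) = -6*g*(-1 + g) (l(g) = -3*(g + g)*(g - 1) = -3*2*g*(-1 + g) = -6*g*(-1 + g))
M(f) = -6*f*(1 - f)/35 (M(f) = ((6*f*(1 - f))/(-5))/7 = ((6*f*(1 - f))*(-⅕))/7 = (-6*f*(1 - f)/5)/7 = -6*f*(1 - f)/35)
(78 + M(L(K, -1)))² = (78 + (6/35)*(-1)*(-1 - 1))² = (78 + (6/35)*(-1)*(-2))² = (78 + 12/35)² = (2742/35)² = 7518564/1225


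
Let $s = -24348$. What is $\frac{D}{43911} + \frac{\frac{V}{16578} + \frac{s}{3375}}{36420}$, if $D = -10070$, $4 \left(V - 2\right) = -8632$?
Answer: $- \frac{21129575922547}{92056173063750} \approx -0.22953$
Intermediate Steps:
$V = -2156$ ($V = 2 + \frac{1}{4} \left(-8632\right) = 2 - 2158 = -2156$)
$\frac{D}{43911} + \frac{\frac{V}{16578} + \frac{s}{3375}}{36420} = - \frac{10070}{43911} + \frac{- \frac{2156}{16578} - \frac{24348}{3375}}{36420} = \left(-10070\right) \frac{1}{43911} + \left(\left(-2156\right) \frac{1}{16578} - \frac{8116}{1125}\right) \frac{1}{36420} = - \frac{10070}{43911} + \left(- \frac{1078}{8289} - \frac{8116}{1125}\right) \frac{1}{36420} = - \frac{10070}{43911} - \frac{3804793}{18867836250} = - \frac{21129575922547}{92056173063750}$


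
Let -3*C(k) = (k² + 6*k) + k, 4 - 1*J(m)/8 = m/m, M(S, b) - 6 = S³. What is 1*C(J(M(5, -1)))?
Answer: -248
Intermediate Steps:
M(S, b) = 6 + S³
J(m) = 24 (J(m) = 32 - 8*m/m = 32 - 8*1 = 32 - 8 = 24)
C(k) = -7*k/3 - k²/3 (C(k) = -((k² + 6*k) + k)/3 = -(k² + 7*k)/3 = -7*k/3 - k²/3)
1*C(J(M(5, -1))) = 1*(-⅓*24*(7 + 24)) = 1*(-⅓*24*31) = 1*(-248) = -248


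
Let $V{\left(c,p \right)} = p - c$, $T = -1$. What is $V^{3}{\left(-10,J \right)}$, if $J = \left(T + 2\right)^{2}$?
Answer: $1331$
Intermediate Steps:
$J = 1$ ($J = \left(-1 + 2\right)^{2} = 1^{2} = 1$)
$V^{3}{\left(-10,J \right)} = \left(1 - -10\right)^{3} = \left(1 + 10\right)^{3} = 11^{3} = 1331$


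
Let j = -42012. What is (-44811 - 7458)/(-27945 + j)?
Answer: 17423/23319 ≈ 0.74716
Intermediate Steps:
(-44811 - 7458)/(-27945 + j) = (-44811 - 7458)/(-27945 - 42012) = -52269/(-69957) = -52269*(-1/69957) = 17423/23319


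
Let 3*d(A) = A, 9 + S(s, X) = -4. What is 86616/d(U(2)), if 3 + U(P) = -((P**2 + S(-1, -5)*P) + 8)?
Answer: 259848/11 ≈ 23623.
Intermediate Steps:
S(s, X) = -13 (S(s, X) = -9 - 4 = -13)
U(P) = -11 - P**2 + 13*P (U(P) = -3 - ((P**2 - 13*P) + 8) = -3 - (8 + P**2 - 13*P) = -3 + (-8 - P**2 + 13*P) = -11 - P**2 + 13*P)
d(A) = A/3
86616/d(U(2)) = 86616/(((-11 - 1*2**2 + 13*2)/3)) = 86616/(((-11 - 1*4 + 26)/3)) = 86616/(((-11 - 4 + 26)/3)) = 86616/(((1/3)*11)) = 86616/(11/3) = 86616*(3/11) = 259848/11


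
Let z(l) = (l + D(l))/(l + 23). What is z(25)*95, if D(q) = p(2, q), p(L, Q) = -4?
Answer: 665/16 ≈ 41.563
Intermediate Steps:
D(q) = -4
z(l) = (-4 + l)/(23 + l) (z(l) = (l - 4)/(l + 23) = (-4 + l)/(23 + l))
z(25)*95 = ((-4 + 25)/(23 + 25))*95 = (21/48)*95 = ((1/48)*21)*95 = (7/16)*95 = 665/16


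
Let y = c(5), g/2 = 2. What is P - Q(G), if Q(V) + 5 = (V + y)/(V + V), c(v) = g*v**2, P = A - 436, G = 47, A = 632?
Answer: 18747/94 ≈ 199.44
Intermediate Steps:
g = 4 (g = 2*2 = 4)
P = 196 (P = 632 - 436 = 196)
c(v) = 4*v**2
y = 100 (y = 4*5**2 = 4*25 = 100)
Q(V) = -5 + (100 + V)/(2*V) (Q(V) = -5 + (V + 100)/(V + V) = -5 + (100 + V)/((2*V)) = -5 + (100 + V)*(1/(2*V)) = -5 + (100 + V)/(2*V))
P - Q(G) = 196 - (-9/2 + 50/47) = 196 - 1*(-323/94) = 196 + 323/94 = 18747/94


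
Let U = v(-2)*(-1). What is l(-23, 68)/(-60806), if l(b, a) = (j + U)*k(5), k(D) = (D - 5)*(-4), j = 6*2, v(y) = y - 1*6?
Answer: 0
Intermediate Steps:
v(y) = -6 + y (v(y) = y - 6 = -6 + y)
U = 8 (U = (-6 - 2)*(-1) = -8*(-1) = 8)
j = 12
k(D) = 20 - 4*D (k(D) = (-5 + D)*(-4) = 20 - 4*D)
l(b, a) = 0 (l(b, a) = (12 + 8)*(20 - 4*5) = 20*(20 - 20) = 20*0 = 0)
l(-23, 68)/(-60806) = 0/(-60806) = 0*(-1/60806) = 0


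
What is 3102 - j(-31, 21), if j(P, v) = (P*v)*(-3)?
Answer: 1149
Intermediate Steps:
j(P, v) = -3*P*v
3102 - j(-31, 21) = 3102 - (-3)*(-31)*21 = 3102 - 1*1953 = 3102 - 1953 = 1149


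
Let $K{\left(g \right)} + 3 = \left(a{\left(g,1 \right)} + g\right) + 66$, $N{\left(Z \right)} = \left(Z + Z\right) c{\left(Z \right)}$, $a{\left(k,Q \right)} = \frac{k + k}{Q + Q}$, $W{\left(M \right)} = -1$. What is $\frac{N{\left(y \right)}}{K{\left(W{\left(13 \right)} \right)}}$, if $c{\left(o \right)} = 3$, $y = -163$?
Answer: $- \frac{978}{61} \approx -16.033$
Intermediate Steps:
$a{\left(k,Q \right)} = \frac{k}{Q}$ ($a{\left(k,Q \right)} = \frac{2 k}{2 Q} = 2 k \frac{1}{2 Q} = \frac{k}{Q}$)
$N{\left(Z \right)} = 6 Z$ ($N{\left(Z \right)} = \left(Z + Z\right) 3 = 2 Z 3 = 6 Z$)
$K{\left(g \right)} = 63 + 2 g$ ($K{\left(g \right)} = -3 + \left(\left(\frac{g}{1} + g\right) + 66\right) = -3 + \left(\left(g 1 + g\right) + 66\right) = -3 + \left(\left(g + g\right) + 66\right) = -3 + \left(2 g + 66\right) = -3 + \left(66 + 2 g\right) = 63 + 2 g$)
$\frac{N{\left(y \right)}}{K{\left(W{\left(13 \right)} \right)}} = \frac{6 \left(-163\right)}{63 + 2 \left(-1\right)} = - \frac{978}{63 - 2} = - \frac{978}{61}$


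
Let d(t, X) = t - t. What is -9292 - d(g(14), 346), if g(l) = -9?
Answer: -9292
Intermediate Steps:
d(t, X) = 0
-9292 - d(g(14), 346) = -9292 - 1*0 = -9292 + 0 = -9292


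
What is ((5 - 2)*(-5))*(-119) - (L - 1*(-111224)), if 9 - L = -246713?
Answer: -356161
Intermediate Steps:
L = 246722 (L = 9 - 1*(-246713) = 9 + 246713 = 246722)
((5 - 2)*(-5))*(-119) - (L - 1*(-111224)) = ((5 - 2)*(-5))*(-119) - (246722 - 1*(-111224)) = (3*(-5))*(-119) - (246722 + 111224) = -15*(-119) - 1*357946 = 1785 - 357946 = -356161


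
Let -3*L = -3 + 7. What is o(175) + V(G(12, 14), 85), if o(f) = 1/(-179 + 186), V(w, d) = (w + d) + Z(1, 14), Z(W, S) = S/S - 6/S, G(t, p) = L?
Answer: 1772/21 ≈ 84.381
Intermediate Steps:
L = -4/3 (L = -(-3 + 7)/3 = -⅓*4 = -4/3 ≈ -1.3333)
G(t, p) = -4/3
Z(W, S) = 1 - 6/S
V(w, d) = 4/7 + d + w (V(w, d) = (w + d) + (-6 + 14)/14 = (d + w) + (1/14)*8 = (d + w) + 4/7 = 4/7 + d + w)
o(f) = ⅐ (o(f) = 1/7 = ⅐)
o(175) + V(G(12, 14), 85) = ⅐ + (4/7 + 85 - 4/3) = ⅐ + 1769/21 = 1772/21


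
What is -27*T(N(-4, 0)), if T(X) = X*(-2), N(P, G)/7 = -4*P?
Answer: 6048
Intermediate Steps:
N(P, G) = -28*P (N(P, G) = 7*(-4*P) = -28*P)
T(X) = -2*X
-27*T(N(-4, 0)) = -(-54)*(-28*(-4)) = -(-54)*112 = -27*(-224) = 6048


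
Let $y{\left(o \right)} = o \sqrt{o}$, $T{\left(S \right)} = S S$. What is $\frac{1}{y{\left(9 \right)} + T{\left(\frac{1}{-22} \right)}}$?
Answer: $\frac{484}{13069} \approx 0.037034$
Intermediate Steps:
$T{\left(S \right)} = S^{2}$
$y{\left(o \right)} = o^{\frac{3}{2}}$
$\frac{1}{y{\left(9 \right)} + T{\left(\frac{1}{-22} \right)}} = \frac{1}{9^{\frac{3}{2}} + \left(\frac{1}{-22}\right)^{2}} = \frac{1}{27 + \left(- \frac{1}{22}\right)^{2}} = \frac{1}{27 + \frac{1}{484}} = \frac{1}{\frac{13069}{484}} = \frac{484}{13069}$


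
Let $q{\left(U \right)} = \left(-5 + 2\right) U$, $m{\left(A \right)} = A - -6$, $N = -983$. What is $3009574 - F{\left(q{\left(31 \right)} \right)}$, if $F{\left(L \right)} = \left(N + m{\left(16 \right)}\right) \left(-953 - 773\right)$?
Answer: $1350888$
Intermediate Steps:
$m{\left(A \right)} = 6 + A$ ($m{\left(A \right)} = A + 6 = 6 + A$)
$q{\left(U \right)} = - 3 U$
$F{\left(L \right)} = 1658686$ ($F{\left(L \right)} = \left(-983 + \left(6 + 16\right)\right) \left(-953 - 773\right) = \left(-983 + 22\right) \left(-1726\right) = \left(-961\right) \left(-1726\right) = 1658686$)
$3009574 - F{\left(q{\left(31 \right)} \right)} = 3009574 - 1658686 = 1350888$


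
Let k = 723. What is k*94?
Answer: 67962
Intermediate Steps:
k*94 = 723*94 = 67962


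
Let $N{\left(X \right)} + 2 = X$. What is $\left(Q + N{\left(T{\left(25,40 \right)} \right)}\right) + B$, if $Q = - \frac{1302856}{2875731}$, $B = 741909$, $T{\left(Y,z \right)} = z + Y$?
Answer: $\frac{2133710578676}{2875731} \approx 7.4197 \cdot 10^{5}$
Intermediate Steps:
$T{\left(Y,z \right)} = Y + z$
$N{\left(X \right)} = -2 + X$
$Q = - \frac{1302856}{2875731}$ ($Q = \left(-1302856\right) \frac{1}{2875731} = - \frac{1302856}{2875731} \approx -0.45305$)
$\left(Q + N{\left(T{\left(25,40 \right)} \right)}\right) + B = \left(- \frac{1302856}{2875731} + \left(-2 + \left(25 + 40\right)\right)\right) + 741909 = \left(- \frac{1302856}{2875731} + \left(-2 + 65\right)\right) + 741909 = \left(- \frac{1302856}{2875731} + 63\right) + 741909 = \frac{179868197}{2875731} + 741909 = \frac{2133710578676}{2875731}$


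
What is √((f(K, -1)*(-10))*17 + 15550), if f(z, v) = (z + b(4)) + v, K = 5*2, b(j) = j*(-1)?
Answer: 70*√3 ≈ 121.24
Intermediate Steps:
b(j) = -j
K = 10
f(z, v) = -4 + v + z (f(z, v) = (z - 1*4) + v = (z - 4) + v = (-4 + z) + v = -4 + v + z)
√((f(K, -1)*(-10))*17 + 15550) = √(((-4 - 1 + 10)*(-10))*17 + 15550) = √((5*(-10))*17 + 15550) = √(-50*17 + 15550) = √(-850 + 15550) = √14700 = 70*√3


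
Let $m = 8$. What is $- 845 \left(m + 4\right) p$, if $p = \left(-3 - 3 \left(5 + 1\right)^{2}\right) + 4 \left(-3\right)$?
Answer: $1247220$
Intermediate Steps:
$p = -123$ ($p = \left(-3 - 3 \cdot 6^{2}\right) - 12 = \left(-3 - 108\right) - 12 = -111 - 12 = -123$)
$- 845 \left(m + 4\right) p = - 845 \left(8 + 4\right) \left(-123\right) = - 845 \cdot 12 \left(-123\right) = \left(-845\right) \left(-1476\right) = 1247220$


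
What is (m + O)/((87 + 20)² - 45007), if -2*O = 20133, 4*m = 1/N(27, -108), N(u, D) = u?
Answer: 1087181/3624264 ≈ 0.29997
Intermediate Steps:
m = 1/108 (m = (¼)/27 = (¼)*(1/27) = 1/108 ≈ 0.0092593)
O = -20133/2 (O = -½*20133 = -20133/2 ≈ -10067.)
(m + O)/((87 + 20)² - 45007) = (1/108 - 20133/2)/((87 + 20)² - 45007) = -1087181/(108*(107² - 45007)) = -1087181/(108*(11449 - 45007)) = -1087181/108/(-33558) = -1087181/108*(-1/33558) = 1087181/3624264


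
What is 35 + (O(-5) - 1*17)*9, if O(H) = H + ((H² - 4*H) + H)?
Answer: 197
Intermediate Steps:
O(H) = H² - 2*H (O(H) = H + (H² - 3*H) = H² - 2*H)
35 + (O(-5) - 1*17)*9 = 35 + (-5*(-2 - 5) - 1*17)*9 = 35 + (-5*(-7) - 17)*9 = 35 + (35 - 17)*9 = 35 + 18*9 = 35 + 162 = 197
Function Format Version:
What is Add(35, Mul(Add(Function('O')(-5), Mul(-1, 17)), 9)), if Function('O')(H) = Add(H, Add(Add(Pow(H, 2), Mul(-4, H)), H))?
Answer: 197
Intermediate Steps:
Function('O')(H) = Add(Pow(H, 2), Mul(-2, H)) (Function('O')(H) = Add(H, Add(Pow(H, 2), Mul(-3, H))) = Add(Pow(H, 2), Mul(-2, H)))
Add(35, Mul(Add(Function('O')(-5), Mul(-1, 17)), 9)) = Add(35, Mul(Add(Mul(-5, Add(-2, -5)), Mul(-1, 17)), 9)) = Add(35, Mul(Add(Mul(-5, -7), -17), 9)) = Add(35, Mul(Add(35, -17), 9)) = Add(35, Mul(18, 9)) = Add(35, 162) = 197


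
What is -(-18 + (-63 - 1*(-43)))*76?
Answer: 2888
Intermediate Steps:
-(-18 + (-63 - 1*(-43)))*76 = -(-18 + (-63 + 43))*76 = -(-18 - 20)*76 = -(-38)*76 = -1*(-2888) = 2888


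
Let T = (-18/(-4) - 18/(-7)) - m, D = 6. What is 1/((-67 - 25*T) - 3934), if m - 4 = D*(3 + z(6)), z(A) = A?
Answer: -14/38189 ≈ -0.00036660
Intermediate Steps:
m = 58 (m = 4 + 6*(3 + 6) = 4 + 6*9 = 4 + 54 = 58)
T = -713/14 (T = (-18/(-4) - 18/(-7)) - 1*58 = (-18*(-¼) - 18*(-⅐)) - 58 = (9/2 + 18/7) - 58 = 99/14 - 58 = -713/14 ≈ -50.929)
1/((-67 - 25*T) - 3934) = 1/((-67 - 25*(-713/14)) - 3934) = 1/((-67 + 17825/14) - 3934) = 1/(16887/14 - 3934) = 1/(-38189/14) = -14/38189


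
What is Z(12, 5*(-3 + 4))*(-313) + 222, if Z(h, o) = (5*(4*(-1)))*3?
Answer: 19002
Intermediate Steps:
Z(h, o) = -60 (Z(h, o) = (5*(-4))*3 = -20*3 = -60)
Z(12, 5*(-3 + 4))*(-313) + 222 = -60*(-313) + 222 = 18780 + 222 = 19002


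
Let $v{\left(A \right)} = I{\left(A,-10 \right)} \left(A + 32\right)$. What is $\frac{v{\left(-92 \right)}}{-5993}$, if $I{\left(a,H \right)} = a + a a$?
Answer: $\frac{38640}{461} \approx 83.818$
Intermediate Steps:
$I{\left(a,H \right)} = a + a^{2}$
$v{\left(A \right)} = A \left(1 + A\right) \left(32 + A\right)$ ($v{\left(A \right)} = A \left(1 + A\right) \left(A + 32\right) = A \left(1 + A\right) \left(32 + A\right)$)
$\frac{v{\left(-92 \right)}}{-5993} = \frac{\left(-92\right) \left(1 - 92\right) \left(32 - 92\right)}{-5993} = \left(-92\right) \left(-91\right) \left(-60\right) \left(- \frac{1}{5993}\right) = \left(-502320\right) \left(- \frac{1}{5993}\right) = \frac{38640}{461}$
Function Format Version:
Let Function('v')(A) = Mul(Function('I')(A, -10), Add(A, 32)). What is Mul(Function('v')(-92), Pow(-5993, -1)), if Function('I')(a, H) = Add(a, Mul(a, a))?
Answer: Rational(38640, 461) ≈ 83.818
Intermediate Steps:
Function('I')(a, H) = Add(a, Pow(a, 2))
Function('v')(A) = Mul(A, Add(1, A), Add(32, A)) (Function('v')(A) = Mul(Mul(A, Add(1, A)), Add(A, 32)) = Mul(Mul(A, Add(1, A)), Add(32, A)) = Mul(A, Add(1, A), Add(32, A)))
Mul(Function('v')(-92), Pow(-5993, -1)) = Mul(Mul(-92, Add(1, -92), Add(32, -92)), Pow(-5993, -1)) = Mul(Mul(-92, -91, -60), Rational(-1, 5993)) = Mul(-502320, Rational(-1, 5993)) = Rational(38640, 461)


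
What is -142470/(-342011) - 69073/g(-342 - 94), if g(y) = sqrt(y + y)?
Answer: 142470/342011 + 69073*I*sqrt(218)/436 ≈ 0.41657 + 2339.1*I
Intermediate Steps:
g(y) = sqrt(2)*sqrt(y) (g(y) = sqrt(2*y) = sqrt(2)*sqrt(y))
-142470/(-342011) - 69073/g(-342 - 94) = -142470/(-342011) - 69073*sqrt(2)/(2*sqrt(-342 - 94)) = -142470*(-1/342011) - 69073*(-I*sqrt(218)/436) = 142470/342011 - 69073*(-I*sqrt(218)/436) = 142470/342011 - (-69073)*I*sqrt(218)/436 = 142470/342011 + 69073*I*sqrt(218)/436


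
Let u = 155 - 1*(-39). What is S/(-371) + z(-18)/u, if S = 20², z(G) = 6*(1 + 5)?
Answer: -32122/35987 ≈ -0.89260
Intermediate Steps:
z(G) = 36 (z(G) = 6*6 = 36)
u = 194 (u = 155 + 39 = 194)
S = 400
S/(-371) + z(-18)/u = 400/(-371) + 36/194 = 400*(-1/371) + 36*(1/194) = -400/371 + 18/97 = -32122/35987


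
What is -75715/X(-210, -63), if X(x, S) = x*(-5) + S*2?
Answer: -75715/924 ≈ -81.943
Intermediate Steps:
X(x, S) = -5*x + 2*S
-75715/X(-210, -63) = -75715/(-5*(-210) + 2*(-63)) = -75715/(1050 - 126) = -75715/924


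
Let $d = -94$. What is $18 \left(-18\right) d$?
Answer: $30456$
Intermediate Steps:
$18 \left(-18\right) d = 18 \left(-18\right) \left(-94\right) = \left(-324\right) \left(-94\right) = 30456$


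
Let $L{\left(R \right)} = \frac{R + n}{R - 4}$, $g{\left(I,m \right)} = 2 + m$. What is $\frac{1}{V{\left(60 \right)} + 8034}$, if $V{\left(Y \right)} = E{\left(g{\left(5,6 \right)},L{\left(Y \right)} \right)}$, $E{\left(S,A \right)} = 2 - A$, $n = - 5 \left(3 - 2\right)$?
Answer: $\frac{56}{449961} \approx 0.00012446$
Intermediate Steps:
$n = -5$ ($n = \left(-5\right) 1 = -5$)
$L{\left(R \right)} = \frac{-5 + R}{-4 + R}$ ($L{\left(R \right)} = \frac{R - 5}{R - 4} = \frac{-5 + R}{-4 + R}$)
$V{\left(Y \right)} = 2 - \frac{-5 + Y}{-4 + Y}$
$\frac{1}{V{\left(60 \right)} + 8034} = \frac{1}{\frac{-3 + 60}{-4 + 60} + 8034} = \frac{1}{\frac{1}{56} \cdot 57 + 8034} = \frac{1}{\frac{57}{56} + 8034} = \frac{1}{\frac{449961}{56}} = \frac{56}{449961}$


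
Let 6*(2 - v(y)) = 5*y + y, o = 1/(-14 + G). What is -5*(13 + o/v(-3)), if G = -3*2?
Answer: -1299/20 ≈ -64.950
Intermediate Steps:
G = -6
o = -1/20 (o = 1/(-14 - 6) = 1/(-20) = -1/20 ≈ -0.050000)
v(y) = 2 - y (v(y) = 2 - (5*y + y)/6 = 2 - y)
-5*(13 + o/v(-3)) = -5*(13 - 1/(20*(2 - 1*(-3)))) = -5*(13 - 1/(20*(2 + 3))) = -5*(13 - 1/20/5) = -5*(13 - 1/20*⅕) = -5*(13 - 1/100) = -5*1299/100 = -1299/20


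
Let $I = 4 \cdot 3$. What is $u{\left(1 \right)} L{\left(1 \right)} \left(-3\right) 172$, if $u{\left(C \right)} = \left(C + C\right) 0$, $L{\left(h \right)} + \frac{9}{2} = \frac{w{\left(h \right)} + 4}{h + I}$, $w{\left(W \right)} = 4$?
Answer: $0$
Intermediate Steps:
$I = 12$
$L{\left(h \right)} = - \frac{9}{2} + \frac{8}{12 + h}$ ($L{\left(h \right)} = - \frac{9}{2} + \frac{4 + 4}{h + 12} = - \frac{9}{2} + \frac{8}{12 + h}$)
$u{\left(C \right)} = 0$ ($u{\left(C \right)} = 2 C 0 = 0$)
$u{\left(1 \right)} L{\left(1 \right)} \left(-3\right) 172 = 0 \frac{-92 - 9}{2 \left(12 + 1\right)} \left(-3\right) 172 = 0 \frac{-92 - 9}{2 \cdot 13} \left(-3\right) 172 = 0 \cdot \frac{1}{2} \cdot \frac{1}{13} \left(-101\right) \left(-3\right) 172 = 0 \left(- \frac{101}{26}\right) \left(-3\right) 172 = 0 \left(-3\right) 172 = 0 \cdot 172 = 0$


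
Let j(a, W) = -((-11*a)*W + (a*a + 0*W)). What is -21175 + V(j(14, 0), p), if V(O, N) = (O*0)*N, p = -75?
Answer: -21175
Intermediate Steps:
j(a, W) = -a² + 11*W*a (j(a, W) = -(-11*W*a + (a² + 0)) = -(-11*W*a + a²) = -(a² - 11*W*a) = -a² + 11*W*a)
V(O, N) = 0 (V(O, N) = 0*N = 0)
-21175 + V(j(14, 0), p) = -21175 + 0 = -21175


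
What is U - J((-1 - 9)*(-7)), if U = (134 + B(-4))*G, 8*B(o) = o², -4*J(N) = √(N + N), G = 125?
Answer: 17000 + √35/2 ≈ 17003.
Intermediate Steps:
J(N) = -√2*√N/4 (J(N) = -√(N + N)/4 = -√2*√N/4)
B(o) = o²/8
U = 17000 (U = (134 + (⅛)*(-4)²)*125 = (134 + (⅛)*16)*125 = (134 + 2)*125 = 136*125 = 17000)
U - J((-1 - 9)*(-7)) = 17000 - (-1)*√2*√((-1 - 9)*(-7))/4 = 17000 - (-1)*√2*√(-10*(-7))/4 = 17000 - (-1)*√2*√70/4 = 17000 - (-1)*√35/2 = 17000 + √35/2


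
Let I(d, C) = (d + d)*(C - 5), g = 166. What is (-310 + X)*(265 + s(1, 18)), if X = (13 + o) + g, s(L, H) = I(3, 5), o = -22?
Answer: -40545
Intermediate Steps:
I(d, C) = 2*d*(-5 + C) (I(d, C) = (2*d)*(-5 + C) = 2*d*(-5 + C))
s(L, H) = 0 (s(L, H) = 2*3*(-5 + 5) = 2*3*0 = 0)
X = 157 (X = (13 - 22) + 166 = -9 + 166 = 157)
(-310 + X)*(265 + s(1, 18)) = (-310 + 157)*(265 + 0) = -153*265 = -40545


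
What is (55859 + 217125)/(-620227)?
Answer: -272984/620227 ≈ -0.44014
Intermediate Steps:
(55859 + 217125)/(-620227) = 272984*(-1/620227) = -272984/620227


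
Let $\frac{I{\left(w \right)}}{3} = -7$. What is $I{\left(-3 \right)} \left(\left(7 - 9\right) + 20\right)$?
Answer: $-378$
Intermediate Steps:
$I{\left(w \right)} = -21$ ($I{\left(w \right)} = 3 \left(-7\right) = -21$)
$I{\left(-3 \right)} \left(\left(7 - 9\right) + 20\right) = - 21 \left(\left(7 - 9\right) + 20\right) = - 21 \left(-2 + 20\right) = \left(-21\right) 18 = -378$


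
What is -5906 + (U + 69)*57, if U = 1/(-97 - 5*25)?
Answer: -146021/74 ≈ -1973.3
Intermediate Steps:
U = -1/222 (U = 1/(-97 - 125) = 1/(-222) = -1/222 ≈ -0.0045045)
-5906 + (U + 69)*57 = -5906 + (-1/222 + 69)*57 = -5906 + (15317/222)*57 = -5906 + 291023/74 = -146021/74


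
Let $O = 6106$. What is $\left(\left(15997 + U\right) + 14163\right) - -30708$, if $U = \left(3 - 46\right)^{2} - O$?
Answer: $56611$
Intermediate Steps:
$U = -4257$ ($U = \left(3 - 46\right)^{2} - 6106 = \left(-43\right)^{2} - 6106 = 1849 - 6106 = -4257$)
$\left(\left(15997 + U\right) + 14163\right) - -30708 = \left(\left(15997 - 4257\right) + 14163\right) - -30708 = \left(11740 + 14163\right) + 30708 = 25903 + 30708 = 56611$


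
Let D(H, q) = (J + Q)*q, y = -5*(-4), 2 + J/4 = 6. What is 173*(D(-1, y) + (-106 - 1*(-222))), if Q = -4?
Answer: 61588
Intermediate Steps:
J = 16 (J = -8 + 4*6 = -8 + 24 = 16)
y = 20
D(H, q) = 12*q (D(H, q) = (16 - 4)*q = 12*q)
173*(D(-1, y) + (-106 - 1*(-222))) = 173*(12*20 + (-106 - 1*(-222))) = 173*(240 + (-106 + 222)) = 173*(240 + 116) = 173*356 = 61588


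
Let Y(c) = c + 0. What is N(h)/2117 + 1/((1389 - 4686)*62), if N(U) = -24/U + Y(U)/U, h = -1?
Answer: 5108233/432744438 ≈ 0.011804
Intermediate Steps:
Y(c) = c
N(U) = 1 - 24/U (N(U) = -24/U + U/U = -24/U + 1 = 1 - 24/U)
N(h)/2117 + 1/((1389 - 4686)*62) = ((-24 - 1)/(-1))/2117 + 1/((1389 - 4686)*62) = -1*(-25)*(1/2117) + (1/62)/(-3297) = 25*(1/2117) - 1/3297*1/62 = 25/2117 - 1/204414 = 5108233/432744438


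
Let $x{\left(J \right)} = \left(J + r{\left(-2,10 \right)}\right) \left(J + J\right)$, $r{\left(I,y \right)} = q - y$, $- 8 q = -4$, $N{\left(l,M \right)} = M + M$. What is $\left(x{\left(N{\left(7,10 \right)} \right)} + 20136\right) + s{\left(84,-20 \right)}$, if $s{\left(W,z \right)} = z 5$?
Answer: $20456$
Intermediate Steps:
$N{\left(l,M \right)} = 2 M$
$q = \frac{1}{2}$ ($q = \left(- \frac{1}{8}\right) \left(-4\right) = \frac{1}{2} \approx 0.5$)
$r{\left(I,y \right)} = \frac{1}{2} - y$
$s{\left(W,z \right)} = 5 z$
$x{\left(J \right)} = 2 J \left(- \frac{19}{2} + J\right)$ ($x{\left(J \right)} = \left(J + \left(\frac{1}{2} - 10\right)\right) \left(J + J\right) = \left(J + \left(\frac{1}{2} - 10\right)\right) 2 J = \left(J - \frac{19}{2}\right) 2 J = \left(- \frac{19}{2} + J\right) 2 J = 2 J \left(- \frac{19}{2} + J\right)$)
$\left(x{\left(N{\left(7,10 \right)} \right)} + 20136\right) + s{\left(84,-20 \right)} = \left(2 \cdot 10 \left(-19 + 2 \cdot 2 \cdot 10\right) + 20136\right) + 5 \left(-20\right) = \left(20 \left(-19 + 2 \cdot 20\right) + 20136\right) - 100 = \left(20 \left(-19 + 40\right) + 20136\right) - 100 = \left(20 \cdot 21 + 20136\right) - 100 = \left(420 + 20136\right) - 100 = 20556 - 100 = 20456$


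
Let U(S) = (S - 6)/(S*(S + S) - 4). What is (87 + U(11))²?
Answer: 428945521/56644 ≈ 7572.7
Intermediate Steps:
U(S) = (-6 + S)/(-4 + 2*S²) (U(S) = (-6 + S)/(S*(2*S) - 4) = (-6 + S)/(2*S² - 4) = (-6 + S)/(-4 + 2*S²))
(87 + U(11))² = (87 + (-6 + 11)/(2*(-2 + 11²)))² = (87 + (½)*5/(-2 + 121))² = (87 + (½)*5/119)² = (87 + (½)*(1/119)*5)² = (87 + 5/238)² = (20711/238)² = 428945521/56644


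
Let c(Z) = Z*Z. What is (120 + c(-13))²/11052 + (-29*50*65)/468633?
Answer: 12699681931/1726443972 ≈ 7.3560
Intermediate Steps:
c(Z) = Z²
(120 + c(-13))²/11052 + (-29*50*65)/468633 = (120 + (-13)²)²/11052 + (-29*50*65)/468633 = (120 + 169)²*(1/11052) - 1450*65*(1/468633) = 289²*(1/11052) - 94250*1/468633 = 83521*(1/11052) - 94250/468633 = 83521/11052 - 94250/468633 = 12699681931/1726443972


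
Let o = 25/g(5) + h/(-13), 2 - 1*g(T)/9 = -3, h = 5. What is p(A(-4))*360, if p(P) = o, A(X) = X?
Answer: 800/13 ≈ 61.538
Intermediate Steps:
g(T) = 45 (g(T) = 18 - 9*(-3) = 18 + 27 = 45)
o = 20/117 (o = 25/45 + 5/(-13) = 25*(1/45) + 5*(-1/13) = 5/9 - 5/13 = 20/117 ≈ 0.17094)
p(P) = 20/117
p(A(-4))*360 = (20/117)*360 = 800/13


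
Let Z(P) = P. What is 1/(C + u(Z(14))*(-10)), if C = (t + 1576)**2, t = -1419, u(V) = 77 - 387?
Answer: 1/27749 ≈ 3.6037e-5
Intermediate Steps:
u(V) = -310
C = 24649 (C = (-1419 + 1576)**2 = 157**2 = 24649)
1/(C + u(Z(14))*(-10)) = 1/(24649 - 310*(-10)) = 1/(24649 + 3100) = 1/27749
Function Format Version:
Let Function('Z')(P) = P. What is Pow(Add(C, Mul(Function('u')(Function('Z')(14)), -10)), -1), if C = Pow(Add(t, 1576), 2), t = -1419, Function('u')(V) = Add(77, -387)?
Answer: Rational(1, 27749) ≈ 3.6037e-5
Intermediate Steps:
Function('u')(V) = -310
C = 24649 (C = Pow(Add(-1419, 1576), 2) = Pow(157, 2) = 24649)
Pow(Add(C, Mul(Function('u')(Function('Z')(14)), -10)), -1) = Pow(Add(24649, Mul(-310, -10)), -1) = Pow(Add(24649, 3100), -1) = Pow(27749, -1) = Rational(1, 27749)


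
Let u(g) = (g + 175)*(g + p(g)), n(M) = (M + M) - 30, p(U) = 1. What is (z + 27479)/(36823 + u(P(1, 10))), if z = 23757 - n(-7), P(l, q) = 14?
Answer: 25640/19829 ≈ 1.2931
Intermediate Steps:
n(M) = -30 + 2*M (n(M) = 2*M - 30 = -30 + 2*M)
z = 23801 (z = 23757 - (-30 + 2*(-7)) = 23757 - (-30 - 14) = 23757 - 1*(-44) = 23757 + 44 = 23801)
u(g) = (1 + g)*(175 + g) (u(g) = (g + 175)*(g + 1) = (175 + g)*(1 + g) = (1 + g)*(175 + g))
(z + 27479)/(36823 + u(P(1, 10))) = (23801 + 27479)/(36823 + (175 + 14**2 + 176*14)) = 51280/(36823 + (175 + 196 + 2464)) = 51280/(36823 + 2835) = 51280/39658 = 51280*(1/39658) = 25640/19829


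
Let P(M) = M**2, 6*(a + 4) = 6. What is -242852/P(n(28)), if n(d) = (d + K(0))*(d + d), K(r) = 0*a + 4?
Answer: -60713/802816 ≈ -0.075625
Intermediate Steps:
a = -3 (a = -4 + (1/6)*6 = -4 + 1 = -3)
K(r) = 4 (K(r) = 0*(-3) + 4 = 0 + 4 = 4)
n(d) = 2*d*(4 + d) (n(d) = (d + 4)*(d + d) = (4 + d)*(2*d) = 2*d*(4 + d))
-242852/P(n(28)) = -242852*1/(3136*(4 + 28)**2) = -242852/((2*28*32)**2) = -242852/(1792**2) = -242852/3211264 = -242852*1/3211264 = -60713/802816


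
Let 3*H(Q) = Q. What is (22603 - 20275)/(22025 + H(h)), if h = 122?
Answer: 6984/66197 ≈ 0.10550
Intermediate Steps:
H(Q) = Q/3
(22603 - 20275)/(22025 + H(h)) = (22603 - 20275)/(22025 + (⅓)*122) = 2328/(22025 + 122/3) = 2328/(66197/3) = 2328*(3/66197) = 6984/66197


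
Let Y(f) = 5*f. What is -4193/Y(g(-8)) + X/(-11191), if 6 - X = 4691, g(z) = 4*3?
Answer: -46642763/671460 ≈ -69.465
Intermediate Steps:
g(z) = 12
X = -4685 (X = 6 - 1*4691 = 6 - 4691 = -4685)
-4193/Y(g(-8)) + X/(-11191) = -4193/(5*12) - 4685/(-11191) = -4193/60 - 4685*(-1/11191) = -4193*1/60 + 4685/11191 = -4193/60 + 4685/11191 = -46642763/671460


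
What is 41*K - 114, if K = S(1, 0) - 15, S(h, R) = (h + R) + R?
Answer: -688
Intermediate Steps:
S(h, R) = h + 2*R (S(h, R) = (R + h) + R = h + 2*R)
K = -14 (K = (1 + 2*0) - 15 = (1 + 0) - 15 = 1 - 15 = -14)
41*K - 114 = 41*(-14) - 114 = -574 - 114 = -688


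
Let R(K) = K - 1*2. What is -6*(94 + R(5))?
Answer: -582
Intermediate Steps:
R(K) = -2 + K (R(K) = K - 2 = -2 + K)
-6*(94 + R(5)) = -6*(94 + (-2 + 5)) = -6*(94 + 3) = -6*97 = -582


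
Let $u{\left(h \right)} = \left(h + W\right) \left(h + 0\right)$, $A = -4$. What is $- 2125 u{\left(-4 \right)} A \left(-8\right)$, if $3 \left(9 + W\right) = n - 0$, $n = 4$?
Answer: $- \frac{9520000}{3} \approx -3.1733 \cdot 10^{6}$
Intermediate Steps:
$W = - \frac{23}{3}$ ($W = -9 + \frac{4 - 0}{3} = -9 + \frac{4 + 0}{3} = -9 + \frac{1}{3} \cdot 4 = -9 + \frac{4}{3} = - \frac{23}{3} \approx -7.6667$)
$u{\left(h \right)} = h \left(- \frac{23}{3} + h\right)$ ($u{\left(h \right)} = \left(h - \frac{23}{3}\right) \left(h + 0\right) = \left(- \frac{23}{3} + h\right) h = h \left(- \frac{23}{3} + h\right)$)
$- 2125 u{\left(-4 \right)} A \left(-8\right) = - 2125 \cdot \frac{1}{3} \left(-4\right) \left(-23 + 3 \left(-4\right)\right) \left(-4\right) \left(-8\right) = - 2125 \cdot \frac{1}{3} \left(-4\right) \left(-23 - 12\right) \left(-4\right) \left(-8\right) = - 2125 \cdot \frac{1}{3} \left(-4\right) \left(-35\right) \left(-4\right) \left(-8\right) = - 2125 \cdot \frac{140}{3} \left(-4\right) \left(-8\right) = - 2125 \left(\left(- \frac{560}{3}\right) \left(-8\right)\right) = \left(-2125\right) \frac{4480}{3} = - \frac{9520000}{3}$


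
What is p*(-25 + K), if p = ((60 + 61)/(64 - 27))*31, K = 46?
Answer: 78771/37 ≈ 2128.9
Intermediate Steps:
p = 3751/37 (p = (121/37)*31 = 3751/37 ≈ 101.38)
p*(-25 + K) = 3751*(-25 + 46)/37 = (3751/37)*21 = 78771/37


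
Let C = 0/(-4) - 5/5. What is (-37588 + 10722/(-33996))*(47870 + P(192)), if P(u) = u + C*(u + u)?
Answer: -5077120441405/2833 ≈ -1.7921e+9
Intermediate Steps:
C = -1 (C = 0*(-¼) - 5*⅕ = 0 - 1 = -1)
P(u) = -u (P(u) = u - (u + u) = u - 2*u = -u)
(-37588 + 10722/(-33996))*(47870 + P(192)) = (-37588 + 10722/(-33996))*(47870 - 1*192) = (-37588 + 10722*(-1/33996))*(47870 - 192) = (-37588 - 1787/5666)*47678 = -212975395/5666*47678 = -5077120441405/2833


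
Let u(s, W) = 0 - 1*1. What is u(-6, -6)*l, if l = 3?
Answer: -3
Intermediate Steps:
u(s, W) = -1 (u(s, W) = 0 - 1 = -1)
u(-6, -6)*l = -1*3 = -3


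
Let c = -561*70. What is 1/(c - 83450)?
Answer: -1/122720 ≈ -8.1486e-6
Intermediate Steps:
c = -39270
1/(c - 83450) = 1/(-39270 - 83450) = 1/(-122720) = -1/122720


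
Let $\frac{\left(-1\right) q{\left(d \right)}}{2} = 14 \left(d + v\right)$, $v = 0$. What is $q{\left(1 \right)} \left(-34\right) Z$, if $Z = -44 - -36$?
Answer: $-7616$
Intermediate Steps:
$q{\left(d \right)} = - 28 d$ ($q{\left(d \right)} = - 2 \cdot 14 \left(d + 0\right) = - 2 \cdot 14 d = - 28 d$)
$Z = -8$ ($Z = -44 + 36 = -8$)
$q{\left(1 \right)} \left(-34\right) Z = \left(-28\right) 1 \left(-34\right) \left(-8\right) = \left(-28\right) \left(-34\right) \left(-8\right) = 952 \left(-8\right) = -7616$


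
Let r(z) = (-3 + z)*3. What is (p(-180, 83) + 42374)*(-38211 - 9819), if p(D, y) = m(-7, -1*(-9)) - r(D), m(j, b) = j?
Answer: -2061255480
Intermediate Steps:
r(z) = -9 + 3*z
p(D, y) = 2 - 3*D (p(D, y) = -7 - (-9 + 3*D) = -7 + (9 - 3*D) = 2 - 3*D)
(p(-180, 83) + 42374)*(-38211 - 9819) = ((2 - 3*(-180)) + 42374)*(-38211 - 9819) = ((2 + 540) + 42374)*(-48030) = (542 + 42374)*(-48030) = 42916*(-48030) = -2061255480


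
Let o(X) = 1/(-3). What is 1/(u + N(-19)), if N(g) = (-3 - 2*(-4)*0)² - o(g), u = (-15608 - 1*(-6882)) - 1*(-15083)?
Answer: 3/19099 ≈ 0.00015708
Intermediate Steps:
o(X) = -⅓
u = 6357 (u = (-15608 + 6882) + 15083 = -8726 + 15083 = 6357)
N(g) = 28/3 (N(g) = (-3 - 2*(-4)*0)² - 1*(-⅓) = (-3 + 8*0)² + ⅓ = (-3 + 0)² + ⅓ = (-3)² + ⅓ = 9 + ⅓ = 28/3)
1/(u + N(-19)) = 1/(6357 + 28/3) = 1/(19099/3) = 3/19099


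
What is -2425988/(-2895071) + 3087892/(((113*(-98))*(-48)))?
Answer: 2557301338427/384720195048 ≈ 6.6472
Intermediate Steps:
-2425988/(-2895071) + 3087892/(((113*(-98))*(-48))) = -2425988*(-1/2895071) + 3087892/((-11074*(-48))) = 2425988/2895071 + 3087892/531552 = 2425988/2895071 + 3087892*(1/531552) = 2425988/2895071 + 771973/132888 = 2557301338427/384720195048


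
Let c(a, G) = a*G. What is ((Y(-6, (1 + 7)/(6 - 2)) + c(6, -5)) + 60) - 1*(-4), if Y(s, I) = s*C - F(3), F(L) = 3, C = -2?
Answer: 43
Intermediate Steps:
c(a, G) = G*a
Y(s, I) = -3 - 2*s (Y(s, I) = s*(-2) - 1*3 = -2*s - 3 = -3 - 2*s)
((Y(-6, (1 + 7)/(6 - 2)) + c(6, -5)) + 60) - 1*(-4) = (((-3 - 2*(-6)) - 5*6) + 60) - 1*(-4) = (((-3 + 12) - 30) + 60) + 4 = ((9 - 30) + 60) + 4 = (-21 + 60) + 4 = 39 + 4 = 43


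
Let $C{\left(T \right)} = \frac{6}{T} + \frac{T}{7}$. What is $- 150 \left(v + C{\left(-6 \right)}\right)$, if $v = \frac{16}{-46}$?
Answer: $\frac{53250}{161} \approx 330.75$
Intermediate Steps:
$C{\left(T \right)} = \frac{6}{T} + \frac{T}{7}$ ($C{\left(T \right)} = \frac{6}{T} + T \frac{1}{7} = \frac{6}{T} + \frac{T}{7}$)
$v = - \frac{8}{23}$ ($v = 16 \left(- \frac{1}{46}\right) = - \frac{8}{23} \approx -0.34783$)
$- 150 \left(v + C{\left(-6 \right)}\right) = - 150 \left(- \frac{8}{23} + \left(\frac{6}{-6} + \frac{1}{7} \left(-6\right)\right)\right) = - 150 \left(- \frac{8}{23} + \left(6 \left(- \frac{1}{6}\right) - \frac{6}{7}\right)\right) = - 150 \left(- \frac{8}{23} - \frac{13}{7}\right) = \left(-150\right) \left(- \frac{355}{161}\right) = \frac{53250}{161}$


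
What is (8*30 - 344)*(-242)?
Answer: 25168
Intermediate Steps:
(8*30 - 344)*(-242) = (240 - 344)*(-242) = -104*(-242) = 25168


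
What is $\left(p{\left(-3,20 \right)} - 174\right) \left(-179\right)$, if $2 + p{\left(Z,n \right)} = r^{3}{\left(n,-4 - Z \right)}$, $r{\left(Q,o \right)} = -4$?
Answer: $42960$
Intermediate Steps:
$p{\left(Z,n \right)} = -66$ ($p{\left(Z,n \right)} = -2 + \left(-4\right)^{3} = -2 - 64 = -66$)
$\left(p{\left(-3,20 \right)} - 174\right) \left(-179\right) = \left(-66 - 174\right) \left(-179\right) = \left(-240\right) \left(-179\right) = 42960$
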